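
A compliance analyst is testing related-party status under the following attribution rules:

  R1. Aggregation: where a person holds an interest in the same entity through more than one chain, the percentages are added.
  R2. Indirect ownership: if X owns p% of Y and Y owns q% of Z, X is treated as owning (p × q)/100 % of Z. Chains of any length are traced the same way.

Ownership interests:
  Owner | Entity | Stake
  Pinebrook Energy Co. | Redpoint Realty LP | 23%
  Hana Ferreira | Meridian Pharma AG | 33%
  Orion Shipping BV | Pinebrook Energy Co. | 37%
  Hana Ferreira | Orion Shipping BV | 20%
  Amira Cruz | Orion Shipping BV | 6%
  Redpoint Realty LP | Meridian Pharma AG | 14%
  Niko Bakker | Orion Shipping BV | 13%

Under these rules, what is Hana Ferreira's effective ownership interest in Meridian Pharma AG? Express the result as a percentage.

Chain via Orion Shipping BV → Pinebrook Energy Co. → Redpoint Realty LP (R2): 20% × 37% × 23% × 14% = 0.23828% of Meridian Pharma AG.
Direct interest in Meridian Pharma AG: 33%.
Aggregating (R1): 0.23828% + 33% = 33.23828%.

33.23828%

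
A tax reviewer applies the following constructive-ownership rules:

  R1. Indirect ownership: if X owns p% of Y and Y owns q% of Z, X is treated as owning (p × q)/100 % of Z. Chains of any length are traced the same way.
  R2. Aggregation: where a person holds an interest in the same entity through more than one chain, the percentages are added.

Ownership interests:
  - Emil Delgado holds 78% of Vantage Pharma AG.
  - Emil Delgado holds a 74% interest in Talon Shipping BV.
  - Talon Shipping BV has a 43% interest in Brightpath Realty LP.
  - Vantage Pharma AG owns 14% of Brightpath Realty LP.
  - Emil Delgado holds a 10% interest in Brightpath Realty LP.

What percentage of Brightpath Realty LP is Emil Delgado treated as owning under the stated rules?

52.74%

Chain via Vantage Pharma AG (R1): 78% × 14% = 10.92% of Brightpath Realty LP.
Chain via Talon Shipping BV (R1): 74% × 43% = 31.82% of Brightpath Realty LP.
Direct interest in Brightpath Realty LP: 10%.
Aggregating (R2): 10.92% + 31.82% + 10% = 52.74%.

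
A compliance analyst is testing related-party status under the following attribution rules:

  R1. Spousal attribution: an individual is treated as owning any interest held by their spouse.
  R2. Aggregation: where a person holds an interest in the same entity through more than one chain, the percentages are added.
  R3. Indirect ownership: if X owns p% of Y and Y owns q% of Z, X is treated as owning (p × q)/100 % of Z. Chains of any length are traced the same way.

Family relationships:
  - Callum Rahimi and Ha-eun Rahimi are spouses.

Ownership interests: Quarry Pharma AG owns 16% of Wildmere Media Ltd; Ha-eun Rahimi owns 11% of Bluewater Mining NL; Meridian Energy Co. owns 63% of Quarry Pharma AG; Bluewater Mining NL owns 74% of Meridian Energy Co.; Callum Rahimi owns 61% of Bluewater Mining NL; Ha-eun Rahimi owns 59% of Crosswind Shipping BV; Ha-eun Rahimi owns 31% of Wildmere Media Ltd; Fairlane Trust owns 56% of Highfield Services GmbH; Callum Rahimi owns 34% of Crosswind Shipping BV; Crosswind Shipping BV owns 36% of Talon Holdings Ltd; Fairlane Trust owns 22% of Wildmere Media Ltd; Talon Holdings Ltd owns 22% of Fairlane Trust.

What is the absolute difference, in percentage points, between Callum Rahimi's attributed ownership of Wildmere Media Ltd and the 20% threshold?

17.991056

By spousal attribution (R1), Callum Rahimi is treated as also owning Ha-eun Rahimi's interest in Bluewater Mining NL, giving 61% + 11% = 72%.
By spousal attribution (R1), Callum Rahimi is treated as also owning Ha-eun Rahimi's interest in Crosswind Shipping BV, giving 34% + 59% = 93%.
By spousal attribution (R1), Callum Rahimi is treated as owning Ha-eun Rahimi's 31% interest in Wildmere Media Ltd.
Chain via Bluewater Mining NL → Meridian Energy Co. → Quarry Pharma AG (R3): 72% × 74% × 63% × 16% = 5.370624% of Wildmere Media Ltd.
Chain via Crosswind Shipping BV → Talon Holdings Ltd → Fairlane Trust (R3): 93% × 36% × 22% × 22% = 1.620432% of Wildmere Media Ltd.
Direct interest in Wildmere Media Ltd: 31%.
Aggregating (R2): 5.370624% + 1.620432% + 31% = 37.991056%.
37.991056% exceeds the 20% threshold by 17.991056 percentage points.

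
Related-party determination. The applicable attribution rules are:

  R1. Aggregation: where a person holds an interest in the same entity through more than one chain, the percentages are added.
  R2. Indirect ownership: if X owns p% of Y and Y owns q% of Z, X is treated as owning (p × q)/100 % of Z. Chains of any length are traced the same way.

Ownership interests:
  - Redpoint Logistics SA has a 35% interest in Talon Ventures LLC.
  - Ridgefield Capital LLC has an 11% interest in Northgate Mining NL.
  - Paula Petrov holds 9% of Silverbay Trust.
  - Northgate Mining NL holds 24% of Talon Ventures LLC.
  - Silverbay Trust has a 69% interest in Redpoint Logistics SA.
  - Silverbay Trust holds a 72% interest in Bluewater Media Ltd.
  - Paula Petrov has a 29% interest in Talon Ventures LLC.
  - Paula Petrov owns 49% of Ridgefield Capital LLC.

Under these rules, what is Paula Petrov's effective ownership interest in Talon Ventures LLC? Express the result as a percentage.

Chain via Silverbay Trust → Redpoint Logistics SA (R2): 9% × 69% × 35% = 2.1735% of Talon Ventures LLC.
Chain via Ridgefield Capital LLC → Northgate Mining NL (R2): 49% × 11% × 24% = 1.2936% of Talon Ventures LLC.
Direct interest in Talon Ventures LLC: 29%.
Aggregating (R1): 2.1735% + 1.2936% + 29% = 32.4671%.

32.4671%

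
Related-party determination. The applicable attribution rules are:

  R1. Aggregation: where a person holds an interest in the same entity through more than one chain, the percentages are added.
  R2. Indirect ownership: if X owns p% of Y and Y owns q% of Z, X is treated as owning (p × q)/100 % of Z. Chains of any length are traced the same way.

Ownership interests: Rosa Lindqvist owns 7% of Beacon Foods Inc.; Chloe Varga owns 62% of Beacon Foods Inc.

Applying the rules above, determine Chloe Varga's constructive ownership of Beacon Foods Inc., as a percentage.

62%

Direct interest in Beacon Foods Inc: 62%.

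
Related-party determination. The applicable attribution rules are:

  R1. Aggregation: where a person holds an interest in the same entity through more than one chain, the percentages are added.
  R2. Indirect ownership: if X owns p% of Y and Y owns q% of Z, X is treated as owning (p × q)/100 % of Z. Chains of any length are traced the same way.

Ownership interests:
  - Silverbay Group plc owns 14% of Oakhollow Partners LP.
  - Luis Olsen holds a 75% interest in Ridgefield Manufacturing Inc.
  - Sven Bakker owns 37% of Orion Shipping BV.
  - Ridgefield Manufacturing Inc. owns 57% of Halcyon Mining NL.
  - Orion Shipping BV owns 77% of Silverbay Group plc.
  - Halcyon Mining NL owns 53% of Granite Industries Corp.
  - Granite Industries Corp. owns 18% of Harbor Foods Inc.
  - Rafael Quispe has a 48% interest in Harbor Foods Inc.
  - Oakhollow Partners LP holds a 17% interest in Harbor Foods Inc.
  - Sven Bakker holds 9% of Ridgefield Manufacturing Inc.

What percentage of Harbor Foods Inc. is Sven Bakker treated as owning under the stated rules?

Chain via Orion Shipping BV → Silverbay Group plc → Oakhollow Partners LP (R2): 37% × 77% × 14% × 17% = 0.678062% of Harbor Foods Inc.
Chain via Ridgefield Manufacturing Inc. → Halcyon Mining NL → Granite Industries Corp. (R2): 9% × 57% × 53% × 18% = 0.489402% of Harbor Foods Inc.
Aggregating (R1): 0.678062% + 0.489402% = 1.167464%.

1.167464%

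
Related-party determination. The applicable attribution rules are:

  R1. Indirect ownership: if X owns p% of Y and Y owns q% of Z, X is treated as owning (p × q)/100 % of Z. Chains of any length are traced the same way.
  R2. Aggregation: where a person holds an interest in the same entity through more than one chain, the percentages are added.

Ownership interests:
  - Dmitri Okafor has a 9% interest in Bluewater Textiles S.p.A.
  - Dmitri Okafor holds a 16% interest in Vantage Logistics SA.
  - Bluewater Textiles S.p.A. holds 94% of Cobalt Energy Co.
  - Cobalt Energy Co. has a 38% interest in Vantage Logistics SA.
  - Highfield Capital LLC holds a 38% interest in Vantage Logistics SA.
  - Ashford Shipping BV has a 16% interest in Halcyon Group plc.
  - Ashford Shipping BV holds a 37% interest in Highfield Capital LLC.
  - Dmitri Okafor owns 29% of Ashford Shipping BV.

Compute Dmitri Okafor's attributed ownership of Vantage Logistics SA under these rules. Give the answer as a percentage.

23.2922%

Chain via Bluewater Textiles S.p.A. → Cobalt Energy Co. (R1): 9% × 94% × 38% = 3.2148% of Vantage Logistics SA.
Chain via Ashford Shipping BV → Highfield Capital LLC (R1): 29% × 37% × 38% = 4.0774% of Vantage Logistics SA.
Direct interest in Vantage Logistics SA: 16%.
Aggregating (R2): 3.2148% + 4.0774% + 16% = 23.2922%.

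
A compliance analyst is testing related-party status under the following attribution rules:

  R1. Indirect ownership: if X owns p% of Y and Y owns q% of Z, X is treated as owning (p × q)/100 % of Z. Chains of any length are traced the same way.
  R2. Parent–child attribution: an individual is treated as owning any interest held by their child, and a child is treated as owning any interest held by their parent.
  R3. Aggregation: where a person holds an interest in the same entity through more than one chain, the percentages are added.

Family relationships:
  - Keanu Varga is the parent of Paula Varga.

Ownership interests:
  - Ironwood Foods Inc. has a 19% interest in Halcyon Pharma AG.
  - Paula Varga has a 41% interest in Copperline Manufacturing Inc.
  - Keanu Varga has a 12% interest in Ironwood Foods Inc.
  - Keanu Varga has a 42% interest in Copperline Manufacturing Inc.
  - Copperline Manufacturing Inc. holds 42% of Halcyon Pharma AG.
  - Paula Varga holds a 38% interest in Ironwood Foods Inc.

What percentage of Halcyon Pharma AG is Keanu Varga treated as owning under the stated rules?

44.36%

By parent–child attribution (R2), Keanu Varga is treated as also owning Paula Varga's interest in Ironwood Foods Inc, giving 12% + 38% = 50%.
By parent–child attribution (R2), Keanu Varga is treated as also owning Paula Varga's interest in Copperline Manufacturing Inc, giving 42% + 41% = 83%.
Chain via Ironwood Foods Inc. (R1): 50% × 19% = 9.5% of Halcyon Pharma AG.
Chain via Copperline Manufacturing Inc. (R1): 83% × 42% = 34.86% of Halcyon Pharma AG.
Aggregating (R3): 9.5% + 34.86% = 44.36%.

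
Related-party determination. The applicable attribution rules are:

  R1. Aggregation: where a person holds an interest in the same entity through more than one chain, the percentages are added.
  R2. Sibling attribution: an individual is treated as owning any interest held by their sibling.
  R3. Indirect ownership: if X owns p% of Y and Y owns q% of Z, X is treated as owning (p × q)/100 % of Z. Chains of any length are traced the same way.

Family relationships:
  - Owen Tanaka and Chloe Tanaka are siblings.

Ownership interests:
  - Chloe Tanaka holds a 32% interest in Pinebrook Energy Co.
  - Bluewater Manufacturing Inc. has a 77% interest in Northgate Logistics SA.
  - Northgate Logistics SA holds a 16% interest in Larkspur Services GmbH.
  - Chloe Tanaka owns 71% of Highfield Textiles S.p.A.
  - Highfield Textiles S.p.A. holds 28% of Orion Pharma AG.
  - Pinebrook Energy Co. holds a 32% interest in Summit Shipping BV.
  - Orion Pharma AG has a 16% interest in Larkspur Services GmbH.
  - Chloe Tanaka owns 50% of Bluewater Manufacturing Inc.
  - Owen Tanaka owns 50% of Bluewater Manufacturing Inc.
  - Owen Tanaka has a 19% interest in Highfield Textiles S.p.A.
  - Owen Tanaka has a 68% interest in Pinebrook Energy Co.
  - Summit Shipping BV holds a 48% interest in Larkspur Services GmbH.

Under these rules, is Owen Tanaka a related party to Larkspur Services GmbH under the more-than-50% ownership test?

By sibling attribution (R2), Owen Tanaka is treated as also owning Chloe Tanaka's interest in Bluewater Manufacturing Inc, giving 50% + 50% = 100%.
By sibling attribution (R2), Owen Tanaka is treated as also owning Chloe Tanaka's interest in Pinebrook Energy Co, giving 68% + 32% = 100%.
By sibling attribution (R2), Owen Tanaka is treated as also owning Chloe Tanaka's interest in Highfield Textiles S.p.A, giving 19% + 71% = 90%.
Chain via Bluewater Manufacturing Inc. → Northgate Logistics SA (R3): 100% × 77% × 16% = 12.32% of Larkspur Services GmbH.
Chain via Pinebrook Energy Co. → Summit Shipping BV (R3): 100% × 32% × 48% = 15.36% of Larkspur Services GmbH.
Chain via Highfield Textiles S.p.A. → Orion Pharma AG (R3): 90% × 28% × 16% = 4.032% of Larkspur Services GmbH.
Aggregating (R1): 12.32% + 15.36% + 4.032% = 31.712%.
31.712% does not exceed the 50% threshold, so Owen is not a related party to Larkspur Services GmbH.

No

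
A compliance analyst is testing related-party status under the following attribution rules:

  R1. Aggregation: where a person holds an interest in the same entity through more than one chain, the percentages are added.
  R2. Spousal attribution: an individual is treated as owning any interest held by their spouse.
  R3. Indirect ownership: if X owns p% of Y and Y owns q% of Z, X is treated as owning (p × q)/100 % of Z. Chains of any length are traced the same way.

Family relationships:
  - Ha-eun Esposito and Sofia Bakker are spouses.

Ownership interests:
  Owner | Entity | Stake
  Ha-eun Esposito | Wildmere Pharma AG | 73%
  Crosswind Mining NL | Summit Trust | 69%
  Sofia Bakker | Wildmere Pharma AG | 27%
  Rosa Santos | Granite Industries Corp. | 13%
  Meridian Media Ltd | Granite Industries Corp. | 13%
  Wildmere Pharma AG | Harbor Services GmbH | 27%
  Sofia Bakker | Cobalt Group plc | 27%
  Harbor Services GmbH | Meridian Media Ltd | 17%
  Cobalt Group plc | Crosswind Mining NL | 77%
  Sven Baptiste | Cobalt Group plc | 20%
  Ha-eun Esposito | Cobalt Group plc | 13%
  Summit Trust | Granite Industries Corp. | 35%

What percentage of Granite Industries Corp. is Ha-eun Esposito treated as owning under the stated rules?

By spousal attribution (R2), Ha-eun Esposito is treated as also owning Sofia Bakker's interest in Wildmere Pharma AG, giving 73% + 27% = 100%.
By spousal attribution (R2), Ha-eun Esposito is treated as also owning Sofia Bakker's interest in Cobalt Group plc, giving 13% + 27% = 40%.
Chain via Wildmere Pharma AG → Harbor Services GmbH → Meridian Media Ltd (R3): 100% × 27% × 17% × 13% = 0.5967% of Granite Industries Corp.
Chain via Cobalt Group plc → Crosswind Mining NL → Summit Trust (R3): 40% × 77% × 69% × 35% = 7.4382% of Granite Industries Corp.
Aggregating (R1): 0.5967% + 7.4382% = 8.0349%.

8.0349%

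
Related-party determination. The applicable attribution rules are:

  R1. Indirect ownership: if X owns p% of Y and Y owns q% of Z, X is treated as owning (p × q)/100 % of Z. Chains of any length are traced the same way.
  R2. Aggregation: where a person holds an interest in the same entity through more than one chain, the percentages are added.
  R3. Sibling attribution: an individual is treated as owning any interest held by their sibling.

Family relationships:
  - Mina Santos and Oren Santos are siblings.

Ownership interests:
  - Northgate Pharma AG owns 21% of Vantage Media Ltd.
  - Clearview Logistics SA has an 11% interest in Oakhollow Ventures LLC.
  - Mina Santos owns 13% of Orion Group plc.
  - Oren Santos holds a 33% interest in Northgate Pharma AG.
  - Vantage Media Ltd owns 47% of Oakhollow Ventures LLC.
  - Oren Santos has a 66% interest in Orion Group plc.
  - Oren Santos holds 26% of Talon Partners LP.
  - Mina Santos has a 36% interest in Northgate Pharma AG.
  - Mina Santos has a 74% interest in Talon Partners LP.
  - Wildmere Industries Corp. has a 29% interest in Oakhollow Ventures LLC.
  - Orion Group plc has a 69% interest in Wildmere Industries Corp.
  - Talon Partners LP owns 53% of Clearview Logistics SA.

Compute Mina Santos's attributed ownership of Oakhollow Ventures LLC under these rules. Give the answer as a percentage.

28.4482%

By sibling attribution (R3), Mina Santos is treated as also owning Oren Santos's interest in Talon Partners LP, giving 74% + 26% = 100%.
By sibling attribution (R3), Mina Santos is treated as also owning Oren Santos's interest in Northgate Pharma AG, giving 36% + 33% = 69%.
By sibling attribution (R3), Mina Santos is treated as also owning Oren Santos's interest in Orion Group plc, giving 13% + 66% = 79%.
Chain via Talon Partners LP → Clearview Logistics SA (R1): 100% × 53% × 11% = 5.83% of Oakhollow Ventures LLC.
Chain via Northgate Pharma AG → Vantage Media Ltd (R1): 69% × 21% × 47% = 6.8103% of Oakhollow Ventures LLC.
Chain via Orion Group plc → Wildmere Industries Corp. (R1): 79% × 69% × 29% = 15.8079% of Oakhollow Ventures LLC.
Aggregating (R2): 5.83% + 6.8103% + 15.8079% = 28.4482%.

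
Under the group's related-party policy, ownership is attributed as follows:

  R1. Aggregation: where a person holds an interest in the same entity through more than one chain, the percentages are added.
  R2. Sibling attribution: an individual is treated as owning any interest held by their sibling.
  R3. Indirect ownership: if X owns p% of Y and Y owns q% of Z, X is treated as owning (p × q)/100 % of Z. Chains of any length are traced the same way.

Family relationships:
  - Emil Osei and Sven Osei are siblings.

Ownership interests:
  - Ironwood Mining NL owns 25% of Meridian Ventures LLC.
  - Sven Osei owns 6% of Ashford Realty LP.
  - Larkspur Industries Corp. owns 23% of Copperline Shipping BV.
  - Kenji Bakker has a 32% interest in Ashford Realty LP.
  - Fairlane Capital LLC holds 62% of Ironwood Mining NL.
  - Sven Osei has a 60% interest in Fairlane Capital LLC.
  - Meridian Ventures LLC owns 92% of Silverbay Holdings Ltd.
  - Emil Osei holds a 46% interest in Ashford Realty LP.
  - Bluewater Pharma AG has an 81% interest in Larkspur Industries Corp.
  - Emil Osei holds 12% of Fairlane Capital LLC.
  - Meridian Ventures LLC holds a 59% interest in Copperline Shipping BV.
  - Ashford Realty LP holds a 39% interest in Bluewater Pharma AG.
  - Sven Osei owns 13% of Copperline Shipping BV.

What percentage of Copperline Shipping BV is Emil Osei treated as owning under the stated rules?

By sibling attribution (R2), Emil Osei is treated as also owning Sven Osei's interest in Ashford Realty LP, giving 46% + 6% = 52%.
By sibling attribution (R2), Emil Osei is treated as also owning Sven Osei's interest in Fairlane Capital LLC, giving 12% + 60% = 72%.
By sibling attribution (R2), Emil Osei is treated as owning Sven Osei's 13% interest in Copperline Shipping BV.
Chain via Ashford Realty LP → Bluewater Pharma AG → Larkspur Industries Corp. (R3): 52% × 39% × 81% × 23% = 3.778164% of Copperline Shipping BV.
Chain via Fairlane Capital LLC → Ironwood Mining NL → Meridian Ventures LLC (R3): 72% × 62% × 25% × 59% = 6.5844% of Copperline Shipping BV.
Direct interest in Copperline Shipping BV: 13%.
Aggregating (R1): 3.778164% + 6.5844% + 13% = 23.362564%.

23.362564%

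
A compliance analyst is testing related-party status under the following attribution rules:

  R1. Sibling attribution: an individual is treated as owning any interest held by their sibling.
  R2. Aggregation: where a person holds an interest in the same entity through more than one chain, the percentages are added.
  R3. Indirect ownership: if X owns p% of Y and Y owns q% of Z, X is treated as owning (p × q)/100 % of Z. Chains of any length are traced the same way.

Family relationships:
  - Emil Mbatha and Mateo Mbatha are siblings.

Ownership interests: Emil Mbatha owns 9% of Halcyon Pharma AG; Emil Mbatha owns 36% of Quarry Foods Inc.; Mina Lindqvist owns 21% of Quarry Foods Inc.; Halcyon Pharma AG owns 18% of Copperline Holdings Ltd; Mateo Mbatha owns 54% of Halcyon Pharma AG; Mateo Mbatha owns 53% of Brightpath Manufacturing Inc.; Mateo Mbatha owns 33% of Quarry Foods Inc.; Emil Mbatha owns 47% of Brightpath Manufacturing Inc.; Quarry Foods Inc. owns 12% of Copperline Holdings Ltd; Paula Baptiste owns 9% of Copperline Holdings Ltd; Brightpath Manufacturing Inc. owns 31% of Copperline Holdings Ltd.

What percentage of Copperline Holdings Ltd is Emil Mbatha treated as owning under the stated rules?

50.62%

By sibling attribution (R1), Emil Mbatha is treated as also owning Mateo Mbatha's interest in Halcyon Pharma AG, giving 9% + 54% = 63%.
By sibling attribution (R1), Emil Mbatha is treated as also owning Mateo Mbatha's interest in Quarry Foods Inc, giving 36% + 33% = 69%.
By sibling attribution (R1), Emil Mbatha is treated as also owning Mateo Mbatha's interest in Brightpath Manufacturing Inc, giving 47% + 53% = 100%.
Chain via Halcyon Pharma AG (R3): 63% × 18% = 11.34% of Copperline Holdings Ltd.
Chain via Quarry Foods Inc. (R3): 69% × 12% = 8.28% of Copperline Holdings Ltd.
Chain via Brightpath Manufacturing Inc. (R3): 100% × 31% = 31% of Copperline Holdings Ltd.
Aggregating (R2): 11.34% + 8.28% + 31% = 50.62%.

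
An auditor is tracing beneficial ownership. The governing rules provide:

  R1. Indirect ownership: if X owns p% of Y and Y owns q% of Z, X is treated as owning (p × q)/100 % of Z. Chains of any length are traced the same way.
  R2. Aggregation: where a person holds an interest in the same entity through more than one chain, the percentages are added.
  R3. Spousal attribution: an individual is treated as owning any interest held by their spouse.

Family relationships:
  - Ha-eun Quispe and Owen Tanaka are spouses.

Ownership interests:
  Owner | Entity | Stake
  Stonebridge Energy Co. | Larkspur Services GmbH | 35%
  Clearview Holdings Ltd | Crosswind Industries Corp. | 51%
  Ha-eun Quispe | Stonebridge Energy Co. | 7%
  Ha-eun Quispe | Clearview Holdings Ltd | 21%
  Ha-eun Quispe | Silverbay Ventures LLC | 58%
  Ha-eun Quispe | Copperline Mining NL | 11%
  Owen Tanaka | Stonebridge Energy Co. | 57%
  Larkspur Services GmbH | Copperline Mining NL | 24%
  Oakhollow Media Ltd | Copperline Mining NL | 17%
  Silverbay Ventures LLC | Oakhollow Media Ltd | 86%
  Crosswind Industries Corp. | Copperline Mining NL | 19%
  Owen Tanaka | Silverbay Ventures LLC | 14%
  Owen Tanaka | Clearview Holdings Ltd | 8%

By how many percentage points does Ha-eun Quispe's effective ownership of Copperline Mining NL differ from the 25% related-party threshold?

By spousal attribution (R3), Ha-eun Quispe is treated as also owning Owen Tanaka's interest in Silverbay Ventures LLC, giving 58% + 14% = 72%.
By spousal attribution (R3), Ha-eun Quispe is treated as also owning Owen Tanaka's interest in Clearview Holdings Ltd, giving 21% + 8% = 29%.
By spousal attribution (R3), Ha-eun Quispe is treated as also owning Owen Tanaka's interest in Stonebridge Energy Co, giving 7% + 57% = 64%.
Chain via Silverbay Ventures LLC → Oakhollow Media Ltd (R1): 72% × 86% × 17% = 10.5264% of Copperline Mining NL.
Chain via Clearview Holdings Ltd → Crosswind Industries Corp. (R1): 29% × 51% × 19% = 2.8101% of Copperline Mining NL.
Chain via Stonebridge Energy Co. → Larkspur Services GmbH (R1): 64% × 35% × 24% = 5.376% of Copperline Mining NL.
Direct interest in Copperline Mining NL: 11%.
Aggregating (R2): 10.5264% + 2.8101% + 5.376% + 11% = 29.7125%.
29.7125% exceeds the 25% threshold by 4.7125 percentage points.

4.7125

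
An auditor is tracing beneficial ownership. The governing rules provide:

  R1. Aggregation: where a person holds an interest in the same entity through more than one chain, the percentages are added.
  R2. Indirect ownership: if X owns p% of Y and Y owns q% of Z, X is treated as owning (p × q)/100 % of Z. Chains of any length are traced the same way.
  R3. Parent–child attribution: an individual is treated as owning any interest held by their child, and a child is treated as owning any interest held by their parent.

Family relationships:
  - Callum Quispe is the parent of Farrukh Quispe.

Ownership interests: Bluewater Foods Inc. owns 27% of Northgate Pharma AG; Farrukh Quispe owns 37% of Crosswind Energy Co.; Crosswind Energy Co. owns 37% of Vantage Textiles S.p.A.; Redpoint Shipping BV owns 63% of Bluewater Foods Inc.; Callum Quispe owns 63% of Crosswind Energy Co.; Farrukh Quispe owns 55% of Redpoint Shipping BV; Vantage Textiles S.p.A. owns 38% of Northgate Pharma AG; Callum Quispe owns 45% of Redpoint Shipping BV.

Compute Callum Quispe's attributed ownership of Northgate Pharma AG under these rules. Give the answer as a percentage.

By parent–child attribution (R3), Callum Quispe is treated as also owning Farrukh Quispe's interest in Crosswind Energy Co, giving 63% + 37% = 100%.
By parent–child attribution (R3), Callum Quispe is treated as also owning Farrukh Quispe's interest in Redpoint Shipping BV, giving 45% + 55% = 100%.
Chain via Crosswind Energy Co. → Vantage Textiles S.p.A. (R2): 100% × 37% × 38% = 14.06% of Northgate Pharma AG.
Chain via Redpoint Shipping BV → Bluewater Foods Inc. (R2): 100% × 63% × 27% = 17.01% of Northgate Pharma AG.
Aggregating (R1): 14.06% + 17.01% = 31.07%.

31.07%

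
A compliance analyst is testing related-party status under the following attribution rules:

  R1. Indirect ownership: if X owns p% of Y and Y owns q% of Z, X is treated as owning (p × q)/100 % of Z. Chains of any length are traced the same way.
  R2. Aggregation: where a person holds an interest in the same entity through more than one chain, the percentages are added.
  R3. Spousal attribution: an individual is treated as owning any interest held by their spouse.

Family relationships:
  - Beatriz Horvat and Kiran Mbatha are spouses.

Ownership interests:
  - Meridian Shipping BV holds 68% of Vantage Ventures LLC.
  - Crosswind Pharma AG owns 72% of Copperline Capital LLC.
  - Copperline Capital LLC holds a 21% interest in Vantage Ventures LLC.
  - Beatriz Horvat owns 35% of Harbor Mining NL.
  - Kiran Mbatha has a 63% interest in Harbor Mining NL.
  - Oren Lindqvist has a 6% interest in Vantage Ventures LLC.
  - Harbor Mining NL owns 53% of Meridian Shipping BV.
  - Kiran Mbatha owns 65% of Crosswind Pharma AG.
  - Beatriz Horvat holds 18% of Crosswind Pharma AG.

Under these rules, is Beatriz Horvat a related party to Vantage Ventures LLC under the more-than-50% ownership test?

No

By spousal attribution (R3), Beatriz Horvat is treated as also owning Kiran Mbatha's interest in Harbor Mining NL, giving 35% + 63% = 98%.
By spousal attribution (R3), Beatriz Horvat is treated as also owning Kiran Mbatha's interest in Crosswind Pharma AG, giving 18% + 65% = 83%.
Chain via Harbor Mining NL → Meridian Shipping BV (R1): 98% × 53% × 68% = 35.3192% of Vantage Ventures LLC.
Chain via Crosswind Pharma AG → Copperline Capital LLC (R1): 83% × 72% × 21% = 12.5496% of Vantage Ventures LLC.
Aggregating (R2): 35.3192% + 12.5496% = 47.8688%.
47.8688% does not exceed the 50% threshold, so Beatriz is not a related party to Vantage Ventures LLC.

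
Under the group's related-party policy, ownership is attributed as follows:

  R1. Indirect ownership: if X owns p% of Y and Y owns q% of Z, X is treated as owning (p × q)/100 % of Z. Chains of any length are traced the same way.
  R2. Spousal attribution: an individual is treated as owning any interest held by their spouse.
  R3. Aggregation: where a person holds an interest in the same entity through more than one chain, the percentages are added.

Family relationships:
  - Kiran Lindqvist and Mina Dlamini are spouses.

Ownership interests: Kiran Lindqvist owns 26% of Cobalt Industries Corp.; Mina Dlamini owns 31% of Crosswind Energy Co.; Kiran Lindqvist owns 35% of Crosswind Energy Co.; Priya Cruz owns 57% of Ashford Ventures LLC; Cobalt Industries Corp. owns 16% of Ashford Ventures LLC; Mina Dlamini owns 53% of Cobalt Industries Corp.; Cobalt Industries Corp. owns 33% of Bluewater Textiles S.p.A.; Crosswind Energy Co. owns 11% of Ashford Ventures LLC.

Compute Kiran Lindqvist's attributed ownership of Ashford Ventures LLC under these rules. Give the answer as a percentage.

19.9%

By spousal attribution (R2), Kiran Lindqvist is treated as also owning Mina Dlamini's interest in Cobalt Industries Corp, giving 26% + 53% = 79%.
By spousal attribution (R2), Kiran Lindqvist is treated as also owning Mina Dlamini's interest in Crosswind Energy Co, giving 35% + 31% = 66%.
Chain via Cobalt Industries Corp. (R1): 79% × 16% = 12.64% of Ashford Ventures LLC.
Chain via Crosswind Energy Co. (R1): 66% × 11% = 7.26% of Ashford Ventures LLC.
Aggregating (R3): 12.64% + 7.26% = 19.9%.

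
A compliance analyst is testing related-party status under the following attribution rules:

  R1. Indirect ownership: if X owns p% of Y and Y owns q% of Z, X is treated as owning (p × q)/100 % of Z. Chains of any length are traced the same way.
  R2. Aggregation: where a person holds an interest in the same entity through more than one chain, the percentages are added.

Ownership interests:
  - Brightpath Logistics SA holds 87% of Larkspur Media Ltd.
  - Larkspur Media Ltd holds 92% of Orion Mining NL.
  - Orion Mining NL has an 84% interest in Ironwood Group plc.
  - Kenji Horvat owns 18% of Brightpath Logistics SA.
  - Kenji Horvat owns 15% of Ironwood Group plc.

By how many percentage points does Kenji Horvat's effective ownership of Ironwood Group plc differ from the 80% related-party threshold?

52.897952

Chain via Brightpath Logistics SA → Larkspur Media Ltd → Orion Mining NL (R1): 18% × 87% × 92% × 84% = 12.102048% of Ironwood Group plc.
Direct interest in Ironwood Group plc: 15%.
Aggregating (R2): 12.102048% + 15% = 27.102048%.
27.102048% falls short of the 80% threshold by 52.897952 percentage points.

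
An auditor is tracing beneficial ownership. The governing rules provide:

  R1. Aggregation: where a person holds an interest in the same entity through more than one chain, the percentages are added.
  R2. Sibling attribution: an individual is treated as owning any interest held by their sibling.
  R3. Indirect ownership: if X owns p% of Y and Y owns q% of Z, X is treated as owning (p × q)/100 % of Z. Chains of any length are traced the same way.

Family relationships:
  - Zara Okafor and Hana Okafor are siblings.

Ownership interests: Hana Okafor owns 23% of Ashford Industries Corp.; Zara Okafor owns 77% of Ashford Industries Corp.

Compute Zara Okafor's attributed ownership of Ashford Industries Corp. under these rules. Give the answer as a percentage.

100%

By sibling attribution (R2), Zara Okafor is treated as also owning Hana Okafor's interest in Ashford Industries Corp, giving 77% + 23% = 100%.
Direct interest in Ashford Industries Corp: 100%.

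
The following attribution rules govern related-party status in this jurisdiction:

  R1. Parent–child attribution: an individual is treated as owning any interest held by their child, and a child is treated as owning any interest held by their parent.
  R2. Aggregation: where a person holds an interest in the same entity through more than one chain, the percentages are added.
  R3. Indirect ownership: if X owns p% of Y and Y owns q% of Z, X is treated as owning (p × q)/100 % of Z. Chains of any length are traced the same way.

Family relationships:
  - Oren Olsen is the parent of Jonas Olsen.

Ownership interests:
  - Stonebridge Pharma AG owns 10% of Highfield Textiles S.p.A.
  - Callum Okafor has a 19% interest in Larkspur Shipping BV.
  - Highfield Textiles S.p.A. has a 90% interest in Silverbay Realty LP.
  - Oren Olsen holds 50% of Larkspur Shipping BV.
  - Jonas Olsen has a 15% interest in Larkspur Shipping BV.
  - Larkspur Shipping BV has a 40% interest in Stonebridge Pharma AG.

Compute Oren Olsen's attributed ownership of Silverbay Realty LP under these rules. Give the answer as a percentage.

By parent–child attribution (R1), Oren Olsen is treated as also owning Jonas Olsen's interest in Larkspur Shipping BV, giving 50% + 15% = 65%.
Chain via Larkspur Shipping BV → Stonebridge Pharma AG → Highfield Textiles S.p.A. (R3): 65% × 40% × 10% × 90% = 2.34% of Silverbay Realty LP.

2.34%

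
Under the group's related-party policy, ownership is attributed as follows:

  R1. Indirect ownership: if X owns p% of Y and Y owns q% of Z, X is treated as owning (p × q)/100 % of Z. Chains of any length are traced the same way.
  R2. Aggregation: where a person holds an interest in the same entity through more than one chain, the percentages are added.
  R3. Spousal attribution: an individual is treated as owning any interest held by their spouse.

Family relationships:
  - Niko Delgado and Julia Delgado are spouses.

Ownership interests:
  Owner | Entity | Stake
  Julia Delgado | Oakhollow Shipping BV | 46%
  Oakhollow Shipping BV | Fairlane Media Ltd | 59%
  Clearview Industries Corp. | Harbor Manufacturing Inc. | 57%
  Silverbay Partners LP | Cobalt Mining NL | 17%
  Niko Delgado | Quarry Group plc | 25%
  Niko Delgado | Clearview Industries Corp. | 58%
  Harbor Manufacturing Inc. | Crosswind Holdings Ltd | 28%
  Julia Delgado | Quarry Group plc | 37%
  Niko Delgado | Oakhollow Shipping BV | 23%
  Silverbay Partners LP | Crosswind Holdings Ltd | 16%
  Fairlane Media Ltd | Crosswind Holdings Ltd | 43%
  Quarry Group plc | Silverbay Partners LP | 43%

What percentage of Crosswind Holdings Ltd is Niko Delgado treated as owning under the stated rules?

By spousal attribution (R3), Niko Delgado is treated as also owning Julia Delgado's interest in Quarry Group plc, giving 25% + 37% = 62%.
By spousal attribution (R3), Niko Delgado is treated as also owning Julia Delgado's interest in Oakhollow Shipping BV, giving 23% + 46% = 69%.
Chain via Quarry Group plc → Silverbay Partners LP (R1): 62% × 43% × 16% = 4.2656% of Crosswind Holdings Ltd.
Chain via Clearview Industries Corp. → Harbor Manufacturing Inc. (R1): 58% × 57% × 28% = 9.2568% of Crosswind Holdings Ltd.
Chain via Oakhollow Shipping BV → Fairlane Media Ltd (R1): 69% × 59% × 43% = 17.5053% of Crosswind Holdings Ltd.
Aggregating (R2): 4.2656% + 9.2568% + 17.5053% = 31.0277%.

31.0277%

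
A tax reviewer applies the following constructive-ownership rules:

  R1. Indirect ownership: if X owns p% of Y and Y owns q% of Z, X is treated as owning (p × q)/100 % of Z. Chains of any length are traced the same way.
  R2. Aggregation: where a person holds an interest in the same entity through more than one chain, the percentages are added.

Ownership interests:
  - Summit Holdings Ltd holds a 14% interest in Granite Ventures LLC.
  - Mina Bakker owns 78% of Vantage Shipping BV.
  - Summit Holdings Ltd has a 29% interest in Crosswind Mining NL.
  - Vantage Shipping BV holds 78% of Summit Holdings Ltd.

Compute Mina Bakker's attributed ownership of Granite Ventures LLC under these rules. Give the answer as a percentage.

8.5176%

Chain via Vantage Shipping BV → Summit Holdings Ltd (R1): 78% × 78% × 14% = 8.5176% of Granite Ventures LLC.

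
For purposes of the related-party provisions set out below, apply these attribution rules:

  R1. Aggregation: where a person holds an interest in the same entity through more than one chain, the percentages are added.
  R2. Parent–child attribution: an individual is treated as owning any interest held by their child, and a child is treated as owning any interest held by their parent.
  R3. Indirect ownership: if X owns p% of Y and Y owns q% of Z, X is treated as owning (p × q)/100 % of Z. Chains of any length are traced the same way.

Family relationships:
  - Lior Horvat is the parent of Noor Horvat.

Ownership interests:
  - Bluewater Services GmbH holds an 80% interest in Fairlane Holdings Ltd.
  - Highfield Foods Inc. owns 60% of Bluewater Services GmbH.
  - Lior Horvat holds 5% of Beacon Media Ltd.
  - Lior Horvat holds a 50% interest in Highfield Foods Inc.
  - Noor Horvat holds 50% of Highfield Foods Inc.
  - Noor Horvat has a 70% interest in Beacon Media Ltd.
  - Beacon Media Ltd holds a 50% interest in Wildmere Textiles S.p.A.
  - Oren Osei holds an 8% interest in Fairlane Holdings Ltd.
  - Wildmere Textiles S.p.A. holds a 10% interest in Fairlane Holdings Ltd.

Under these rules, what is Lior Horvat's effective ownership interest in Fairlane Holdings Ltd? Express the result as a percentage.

By parent–child attribution (R2), Lior Horvat is treated as also owning Noor Horvat's interest in Highfield Foods Inc, giving 50% + 50% = 100%.
By parent–child attribution (R2), Lior Horvat is treated as also owning Noor Horvat's interest in Beacon Media Ltd, giving 5% + 70% = 75%.
Chain via Highfield Foods Inc. → Bluewater Services GmbH (R3): 100% × 60% × 80% = 48% of Fairlane Holdings Ltd.
Chain via Beacon Media Ltd → Wildmere Textiles S.p.A. (R3): 75% × 50% × 10% = 3.75% of Fairlane Holdings Ltd.
Aggregating (R1): 48% + 3.75% = 51.75%.

51.75%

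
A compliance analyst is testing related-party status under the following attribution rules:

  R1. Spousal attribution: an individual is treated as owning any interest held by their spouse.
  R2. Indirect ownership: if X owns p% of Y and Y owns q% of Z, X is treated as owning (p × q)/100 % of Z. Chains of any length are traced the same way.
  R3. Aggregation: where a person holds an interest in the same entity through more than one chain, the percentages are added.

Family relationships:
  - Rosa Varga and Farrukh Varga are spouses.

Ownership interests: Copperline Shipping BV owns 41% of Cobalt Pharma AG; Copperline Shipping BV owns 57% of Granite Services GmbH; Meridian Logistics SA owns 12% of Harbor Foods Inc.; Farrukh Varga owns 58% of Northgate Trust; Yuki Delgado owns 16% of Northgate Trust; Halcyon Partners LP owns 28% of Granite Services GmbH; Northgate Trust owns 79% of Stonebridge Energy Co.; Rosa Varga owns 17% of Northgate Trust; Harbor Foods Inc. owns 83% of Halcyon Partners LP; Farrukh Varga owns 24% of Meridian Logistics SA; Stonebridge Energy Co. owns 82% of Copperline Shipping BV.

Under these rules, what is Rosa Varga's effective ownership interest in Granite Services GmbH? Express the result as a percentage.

By spousal attribution (R1), Rosa Varga is treated as also owning Farrukh Varga's interest in Northgate Trust, giving 17% + 58% = 75%.
By spousal attribution (R1), Rosa Varga is treated as owning Farrukh Varga's 24% interest in Meridian Logistics SA.
Chain via Northgate Trust → Stonebridge Energy Co. → Copperline Shipping BV (R2): 75% × 79% × 82% × 57% = 27.69345% of Granite Services GmbH.
Chain via Meridian Logistics SA → Harbor Foods Inc. → Halcyon Partners LP (R2): 24% × 12% × 83% × 28% = 0.669312% of Granite Services GmbH.
Aggregating (R3): 27.69345% + 0.669312% = 28.362762%.

28.362762%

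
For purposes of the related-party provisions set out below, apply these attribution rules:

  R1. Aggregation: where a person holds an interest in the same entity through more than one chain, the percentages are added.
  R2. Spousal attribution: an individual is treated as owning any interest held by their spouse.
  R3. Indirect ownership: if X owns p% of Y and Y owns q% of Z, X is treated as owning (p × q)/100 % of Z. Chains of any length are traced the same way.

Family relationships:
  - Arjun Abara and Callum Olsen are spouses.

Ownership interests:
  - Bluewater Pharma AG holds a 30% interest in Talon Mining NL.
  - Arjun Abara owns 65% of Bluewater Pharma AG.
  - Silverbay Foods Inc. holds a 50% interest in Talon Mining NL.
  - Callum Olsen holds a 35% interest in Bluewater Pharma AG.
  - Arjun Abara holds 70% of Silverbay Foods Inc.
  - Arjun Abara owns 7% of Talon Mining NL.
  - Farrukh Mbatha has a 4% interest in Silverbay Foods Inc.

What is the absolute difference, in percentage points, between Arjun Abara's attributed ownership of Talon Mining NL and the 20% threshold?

By spousal attribution (R2), Arjun Abara is treated as also owning Callum Olsen's interest in Bluewater Pharma AG, giving 65% + 35% = 100%.
Chain via Silverbay Foods Inc. (R3): 70% × 50% = 35% of Talon Mining NL.
Chain via Bluewater Pharma AG (R3): 100% × 30% = 30% of Talon Mining NL.
Direct interest in Talon Mining NL: 7%.
Aggregating (R1): 35% + 30% + 7% = 72%.
72% exceeds the 20% threshold by 52 percentage points.

52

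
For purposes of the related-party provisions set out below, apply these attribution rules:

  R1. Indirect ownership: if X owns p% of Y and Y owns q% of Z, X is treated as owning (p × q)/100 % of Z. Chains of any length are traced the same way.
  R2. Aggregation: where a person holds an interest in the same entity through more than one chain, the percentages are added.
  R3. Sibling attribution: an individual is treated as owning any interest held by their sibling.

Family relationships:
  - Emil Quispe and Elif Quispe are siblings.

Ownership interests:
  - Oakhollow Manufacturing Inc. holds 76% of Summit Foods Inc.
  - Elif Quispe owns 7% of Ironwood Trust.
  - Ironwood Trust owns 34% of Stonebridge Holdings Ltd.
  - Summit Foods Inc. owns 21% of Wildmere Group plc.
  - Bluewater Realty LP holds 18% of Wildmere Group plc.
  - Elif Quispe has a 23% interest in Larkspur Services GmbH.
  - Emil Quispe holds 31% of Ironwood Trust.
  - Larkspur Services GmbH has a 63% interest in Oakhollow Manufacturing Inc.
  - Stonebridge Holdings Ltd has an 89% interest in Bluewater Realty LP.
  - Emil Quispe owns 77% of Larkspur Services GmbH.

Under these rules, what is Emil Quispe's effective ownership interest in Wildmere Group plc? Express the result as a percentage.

12.124584%

By sibling attribution (R3), Emil Quispe is treated as also owning Elif Quispe's interest in Larkspur Services GmbH, giving 77% + 23% = 100%.
By sibling attribution (R3), Emil Quispe is treated as also owning Elif Quispe's interest in Ironwood Trust, giving 31% + 7% = 38%.
Chain via Larkspur Services GmbH → Oakhollow Manufacturing Inc. → Summit Foods Inc. (R1): 100% × 63% × 76% × 21% = 10.0548% of Wildmere Group plc.
Chain via Ironwood Trust → Stonebridge Holdings Ltd → Bluewater Realty LP (R1): 38% × 34% × 89% × 18% = 2.069784% of Wildmere Group plc.
Aggregating (R2): 10.0548% + 2.069784% = 12.124584%.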